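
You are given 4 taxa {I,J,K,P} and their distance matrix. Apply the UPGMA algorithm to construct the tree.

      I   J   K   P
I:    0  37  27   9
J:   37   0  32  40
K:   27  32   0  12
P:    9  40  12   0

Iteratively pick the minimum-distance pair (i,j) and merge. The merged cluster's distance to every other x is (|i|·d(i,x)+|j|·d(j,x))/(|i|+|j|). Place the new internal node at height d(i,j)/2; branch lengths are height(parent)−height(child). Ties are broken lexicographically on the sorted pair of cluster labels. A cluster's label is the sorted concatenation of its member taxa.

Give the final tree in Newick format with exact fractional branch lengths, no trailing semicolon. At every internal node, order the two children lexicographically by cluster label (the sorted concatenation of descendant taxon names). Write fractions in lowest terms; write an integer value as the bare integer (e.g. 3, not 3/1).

(((I:9/2,P:9/2):21/4,K:39/4):101/12,J:109/6)

1. join I+P (d=9) ⇒ IP; edges |I|=9/2, |P|=9/2
  updated: d(IP,J)=77/2, d(IP,K)=39/2
2. join IP+K (d=39/2) ⇒ IKP; edges |IP|=21/4, |K|=39/4
  updated: d(IKP,J)=109/3
3. join IKP+J (d=109/3) ⇒ IJKP; edges |IKP|=101/12, |J|=109/6
final tree: (((I:9/2,P:9/2):21/4,K:39/4):101/12,J:109/6)
total length: 607/12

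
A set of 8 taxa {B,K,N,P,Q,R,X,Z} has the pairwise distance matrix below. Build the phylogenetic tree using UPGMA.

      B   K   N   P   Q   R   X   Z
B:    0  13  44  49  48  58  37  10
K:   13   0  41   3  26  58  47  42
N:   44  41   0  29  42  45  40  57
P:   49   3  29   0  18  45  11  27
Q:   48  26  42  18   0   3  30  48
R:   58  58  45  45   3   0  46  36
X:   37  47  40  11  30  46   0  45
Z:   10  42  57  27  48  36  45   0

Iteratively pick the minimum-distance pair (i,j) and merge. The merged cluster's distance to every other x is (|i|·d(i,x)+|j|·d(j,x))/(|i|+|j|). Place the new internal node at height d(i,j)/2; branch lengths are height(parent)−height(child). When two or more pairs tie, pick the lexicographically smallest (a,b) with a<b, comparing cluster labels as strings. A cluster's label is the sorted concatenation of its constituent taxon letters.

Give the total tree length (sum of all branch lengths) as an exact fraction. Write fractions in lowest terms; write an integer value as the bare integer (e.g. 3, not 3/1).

step 1: merge (K,P) at d=3; branch lengths K→3/2, P→3/2; new cluster KP
  updated: d(B,KP)=31, d(KP,N)=35, d(KP,Q)=22, d(KP,R)=103/2, d(KP,X)=29, d(KP,Z)=69/2
step 2: merge (Q,R) at d=3; branch lengths Q→3/2, R→3/2; new cluster QR
  updated: d(B,QR)=53, d(KP,QR)=147/4, d(N,QR)=87/2, d(QR,X)=38, d(QR,Z)=42
step 3: merge (B,Z) at d=10; branch lengths B→5, Z→5; new cluster BZ
  updated: d(BZ,KP)=131/4, d(BZ,N)=101/2, d(BZ,QR)=95/2, d(BZ,X)=41
step 4: merge (KP,X) at d=29; branch lengths KP→13, X→29/2; new cluster KPX
  updated: d(BZ,KPX)=71/2, d(KPX,N)=110/3, d(KPX,QR)=223/6
step 5: merge (BZ,KPX) at d=71/2; branch lengths BZ→51/4, KPX→13/4; new cluster BKPXZ
  updated: d(BKPXZ,N)=211/5, d(BKPXZ,QR)=413/10
step 6: merge (BKPXZ,QR) at d=413/10; branch lengths BKPXZ→29/10, QR→383/20; new cluster BKPQRXZ
  updated: d(BKPQRXZ,N)=298/7
step 7: merge (BKPQRXZ,N) at d=298/7; branch lengths BKPQRXZ→89/140, N→149/7; new cluster BKNPQRXZ
final tree: ((((B:5,Z:5):51/4,((K:3/2,P:3/2):13,X:29/2):13/4):29/10,(Q:3/2,R:3/2):383/20):89/140,N:149/7)
total length: 7243/70

7243/70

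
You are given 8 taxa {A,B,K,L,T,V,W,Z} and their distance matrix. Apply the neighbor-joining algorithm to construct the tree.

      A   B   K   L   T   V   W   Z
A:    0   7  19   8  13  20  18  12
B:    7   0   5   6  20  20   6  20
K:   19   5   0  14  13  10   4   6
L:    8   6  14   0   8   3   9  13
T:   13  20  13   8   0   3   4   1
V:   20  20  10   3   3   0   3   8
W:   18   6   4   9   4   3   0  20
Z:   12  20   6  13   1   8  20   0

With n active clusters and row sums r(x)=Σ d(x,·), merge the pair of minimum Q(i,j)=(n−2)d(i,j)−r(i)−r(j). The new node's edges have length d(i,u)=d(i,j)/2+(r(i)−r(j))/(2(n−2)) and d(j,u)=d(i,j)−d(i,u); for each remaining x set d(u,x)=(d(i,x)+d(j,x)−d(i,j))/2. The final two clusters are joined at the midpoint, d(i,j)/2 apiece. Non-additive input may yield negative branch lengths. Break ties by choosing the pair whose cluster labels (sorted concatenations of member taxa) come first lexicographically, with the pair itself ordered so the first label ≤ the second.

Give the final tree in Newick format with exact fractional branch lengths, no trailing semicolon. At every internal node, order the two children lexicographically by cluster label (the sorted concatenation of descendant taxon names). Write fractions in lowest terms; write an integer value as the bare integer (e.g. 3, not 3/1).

(((((A:55/12,B:29/12):95/32,L:17/32):137/32,(K:19/6,W:5/6):63/32):61/32,(T:-27/20,Z:47/20):121/32):39/64,V:39/64)

1. join A+B (d=7, Q=-139) ⇒ AB; edges |A|=55/12, |B|=29/12
  updated: d(AB,K)=17/2, d(AB,L)=7/2, d(AB,T)=13, d(AB,V)=33/2, d(AB,W)=17/2, d(AB,Z)=25/2
2. join T+Z (d=1, Q=-195/2) ⇒ TZ; edges |T|=-27/20, |Z|=47/20
  updated: d(AB,TZ)=49/4, d(K,TZ)=9, d(L,TZ)=10, d(TZ,V)=5, d(TZ,W)=23/2
3. join AB+L (d=7/2, Q=-299/4) ⇒ ABL; edges |AB|=95/32, |L|=17/32
  updated: d(ABL,K)=19/2, d(ABL,TZ)=75/8, d(ABL,V)=8, d(ABL,W)=7
4. join K+W (d=4, Q=-46) ⇒ KW; edges |K|=19/6, |W|=5/6
  updated: d(ABL,KW)=25/4, d(KW,TZ)=33/4, d(KW,V)=9/2
5. join ABL+KW (d=25/4, Q=-241/8) ⇒ ABKLW; edges |ABL|=137/32, |KW|=63/32
  updated: d(ABKLW,TZ)=91/16, d(ABKLW,V)=25/8
6. join ABKLW+TZ (d=91/16, Q=-221/16) ⇒ ABKLTWZ; edges |ABKLW|=61/32, |TZ|=121/32
  updated: d(ABKLTWZ,V)=39/32
7. join ABKLTWZ+V (d=39/32) ⇒ ABKLTVWZ; edges |ABKLTWZ|=39/64, |V|=39/64
final tree: (((((A:55/12,B:29/12):95/32,L:17/32):137/32,(K:19/6,W:5/6):63/32):61/32,(T:-27/20,Z:47/20):121/32):39/64,V:39/64)
total length: 917/32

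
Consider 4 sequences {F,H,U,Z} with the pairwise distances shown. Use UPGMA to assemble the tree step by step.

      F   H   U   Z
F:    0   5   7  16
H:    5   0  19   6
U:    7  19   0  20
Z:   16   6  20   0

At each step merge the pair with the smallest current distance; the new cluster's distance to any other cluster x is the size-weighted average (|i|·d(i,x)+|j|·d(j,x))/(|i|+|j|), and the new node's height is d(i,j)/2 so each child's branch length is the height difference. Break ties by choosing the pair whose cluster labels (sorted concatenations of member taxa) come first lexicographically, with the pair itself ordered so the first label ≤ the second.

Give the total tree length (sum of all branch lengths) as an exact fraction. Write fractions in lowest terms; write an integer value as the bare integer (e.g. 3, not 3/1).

step 1: merge (F,H) at d=5; branch lengths F→5/2, H→5/2; new cluster FH
  updated: d(FH,U)=13, d(FH,Z)=11
step 2: merge (FH,Z) at d=11; branch lengths FH→3, Z→11/2; new cluster FHZ
  updated: d(FHZ,U)=46/3
step 3: merge (FHZ,U) at d=46/3; branch lengths FHZ→13/6, U→23/3; new cluster FHUZ
final tree: (((F:5/2,H:5/2):3,Z:11/2):13/6,U:23/3)
total length: 70/3

70/3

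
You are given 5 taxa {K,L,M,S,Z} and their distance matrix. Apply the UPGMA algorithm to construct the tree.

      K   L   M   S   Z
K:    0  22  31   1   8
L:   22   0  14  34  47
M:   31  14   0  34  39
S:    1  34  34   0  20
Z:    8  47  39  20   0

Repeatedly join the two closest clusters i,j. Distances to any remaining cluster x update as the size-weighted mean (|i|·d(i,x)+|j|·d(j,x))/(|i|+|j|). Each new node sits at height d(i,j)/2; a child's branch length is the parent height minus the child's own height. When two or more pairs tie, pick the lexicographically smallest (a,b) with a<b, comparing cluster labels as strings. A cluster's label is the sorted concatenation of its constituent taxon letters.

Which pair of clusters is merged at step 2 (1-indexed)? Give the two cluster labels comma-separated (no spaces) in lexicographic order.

step 1: merge (K,S) at d=1; branch lengths K→1/2, S→1/2; new cluster KS
  updated: d(KS,L)=28, d(KS,M)=65/2, d(KS,Z)=14
step 2: merge (KS,Z) at d=14; branch lengths KS→13/2, Z→7; new cluster KSZ
  updated: d(KSZ,L)=103/3, d(KSZ,M)=104/3
step 3: merge (L,M) at d=14; branch lengths L→7, M→7; new cluster LM
  updated: d(KSZ,LM)=69/2
step 4: merge (KSZ,LM) at d=69/2; branch lengths KSZ→41/4, LM→41/4; new cluster KLMSZ
final tree: (((K:1/2,S:1/2):13/2,Z:7):41/4,(L:7,M:7):41/4)
total length: 49

KS,Z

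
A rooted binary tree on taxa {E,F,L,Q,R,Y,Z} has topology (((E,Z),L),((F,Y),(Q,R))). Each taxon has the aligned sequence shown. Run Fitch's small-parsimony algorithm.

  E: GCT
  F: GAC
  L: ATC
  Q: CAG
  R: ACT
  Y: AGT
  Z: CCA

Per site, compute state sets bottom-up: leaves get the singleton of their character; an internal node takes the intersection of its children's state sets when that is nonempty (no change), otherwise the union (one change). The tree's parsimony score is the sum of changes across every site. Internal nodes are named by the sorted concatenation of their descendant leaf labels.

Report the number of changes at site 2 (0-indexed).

[col 0] EZ: children E:{G}, Z:{C} ∪→ {C,G}; cost 1
[col 0] ELZ: children EZ:{C,G}, L:{A} ∪→ {A,C,G}; cost 1
[col 0] FY: children F:{G}, Y:{A} ∪→ {A,G}; cost 1
[col 0] QR: children Q:{C}, R:{A} ∪→ {A,C}; cost 1
[col 0] FQRY: children FY:{A,G}, QR:{A,C} ∩→ {A}; cost 0
[col 0] EFLQRYZ: children ELZ:{A,C,G}, FQRY:{A} ∩→ {A}; cost 0
[col 1] EZ: children E:{C}, Z:{C} ∩→ {C}; cost 0
[col 1] ELZ: children EZ:{C}, L:{T} ∪→ {C,T}; cost 1
[col 1] FY: children F:{A}, Y:{G} ∪→ {A,G}; cost 1
[col 1] QR: children Q:{A}, R:{C} ∪→ {A,C}; cost 1
[col 1] FQRY: children FY:{A,G}, QR:{A,C} ∩→ {A}; cost 0
[col 1] EFLQRYZ: children ELZ:{C,T}, FQRY:{A} ∪→ {A,C,T}; cost 1
[col 2] EZ: children E:{T}, Z:{A} ∪→ {A,T}; cost 1
[col 2] ELZ: children EZ:{A,T}, L:{C} ∪→ {A,C,T}; cost 1
[col 2] FY: children F:{C}, Y:{T} ∪→ {C,T}; cost 1
[col 2] QR: children Q:{G}, R:{T} ∪→ {G,T}; cost 1
[col 2] FQRY: children FY:{C,T}, QR:{G,T} ∩→ {T}; cost 0
[col 2] EFLQRYZ: children ELZ:{A,C,T}, FQRY:{T} ∩→ {T}; cost 0
per-site changes: [4, 4, 4]; total = 12

4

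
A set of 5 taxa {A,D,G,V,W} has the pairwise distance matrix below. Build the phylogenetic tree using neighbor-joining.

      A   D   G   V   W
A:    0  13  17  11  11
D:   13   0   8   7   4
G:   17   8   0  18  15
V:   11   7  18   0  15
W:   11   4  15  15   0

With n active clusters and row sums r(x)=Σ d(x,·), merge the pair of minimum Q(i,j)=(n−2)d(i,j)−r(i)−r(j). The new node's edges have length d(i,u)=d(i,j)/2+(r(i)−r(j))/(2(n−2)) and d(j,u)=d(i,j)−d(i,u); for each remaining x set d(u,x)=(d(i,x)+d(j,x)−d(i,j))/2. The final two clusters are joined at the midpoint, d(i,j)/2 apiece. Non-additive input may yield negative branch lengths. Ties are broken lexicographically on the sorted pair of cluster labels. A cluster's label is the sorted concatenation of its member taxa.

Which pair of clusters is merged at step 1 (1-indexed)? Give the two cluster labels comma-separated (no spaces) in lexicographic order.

A,V

iteration 1: select A,V (d=11, Q=-70); attach at lengths (17/3, 16/3); label the merged cluster AV
  updated: d(AV,D)=9/2, d(AV,G)=12, d(AV,W)=15/2
iteration 2: select AV,W (d=15/2, Q=-71/2); attach at lengths (25/8, 35/8); label the merged cluster AVW
  updated: d(AVW,D)=1/2, d(AVW,G)=39/4
iteration 3: select AVW,D (d=1/2, Q=-73/4); attach at lengths (9/8, -5/8); label the merged cluster ADVW
  updated: d(ADVW,G)=69/8
iteration 4: select ADVW,G (d=69/8); attach at lengths (69/16, 69/16); label the merged cluster ADGVW
final tree: ((((A:17/3,V:16/3):25/8,W:35/8):9/8,D:-5/8):69/16,G:69/16)
total length: 221/8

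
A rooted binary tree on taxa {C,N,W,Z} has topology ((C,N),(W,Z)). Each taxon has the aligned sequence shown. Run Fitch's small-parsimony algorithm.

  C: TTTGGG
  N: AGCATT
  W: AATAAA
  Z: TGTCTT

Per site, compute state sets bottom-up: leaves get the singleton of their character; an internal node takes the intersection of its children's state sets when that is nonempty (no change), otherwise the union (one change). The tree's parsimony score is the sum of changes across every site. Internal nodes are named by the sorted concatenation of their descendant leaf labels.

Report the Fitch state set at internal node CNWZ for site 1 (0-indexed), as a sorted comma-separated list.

CN@0: {T} ∪ {A} = {A,T} (union, +1)
WZ@0: {A} ∪ {T} = {A,T} (union, +1)
CNWZ@0: {A,T} ∩ {A,T} = {A,T} (intersection, +0)
CN@1: {T} ∪ {G} = {G,T} (union, +1)
WZ@1: {A} ∪ {G} = {A,G} (union, +1)
CNWZ@1: {G,T} ∩ {A,G} = {G} (intersection, +0)
CN@2: {T} ∪ {C} = {C,T} (union, +1)
WZ@2: {T} ∩ {T} = {T} (intersection, +0)
CNWZ@2: {C,T} ∩ {T} = {T} (intersection, +0)
CN@3: {G} ∪ {A} = {A,G} (union, +1)
WZ@3: {A} ∪ {C} = {A,C} (union, +1)
CNWZ@3: {A,G} ∩ {A,C} = {A} (intersection, +0)
CN@4: {G} ∪ {T} = {G,T} (union, +1)
WZ@4: {A} ∪ {T} = {A,T} (union, +1)
CNWZ@4: {G,T} ∩ {A,T} = {T} (intersection, +0)
CN@5: {G} ∪ {T} = {G,T} (union, +1)
WZ@5: {A} ∪ {T} = {A,T} (union, +1)
CNWZ@5: {G,T} ∩ {A,T} = {T} (intersection, +0)
per-site changes: [2, 2, 1, 2, 2, 2]; total = 11

G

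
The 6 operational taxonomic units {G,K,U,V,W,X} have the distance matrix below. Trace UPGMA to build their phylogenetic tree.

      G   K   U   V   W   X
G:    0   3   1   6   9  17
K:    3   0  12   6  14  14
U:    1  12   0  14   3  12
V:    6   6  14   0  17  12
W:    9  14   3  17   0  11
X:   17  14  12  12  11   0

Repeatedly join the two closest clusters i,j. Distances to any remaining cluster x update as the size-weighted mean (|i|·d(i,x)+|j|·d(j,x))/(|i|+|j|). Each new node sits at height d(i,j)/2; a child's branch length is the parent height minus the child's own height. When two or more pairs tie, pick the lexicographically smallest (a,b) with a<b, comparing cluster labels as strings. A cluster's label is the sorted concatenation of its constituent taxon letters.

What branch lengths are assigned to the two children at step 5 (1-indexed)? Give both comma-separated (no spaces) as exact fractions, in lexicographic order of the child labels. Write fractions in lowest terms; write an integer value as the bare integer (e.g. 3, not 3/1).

11/10,33/5

step 1: merge (G,U) at d=1; branch lengths G→1/2, U→1/2; new cluster GU
  updated: d(GU,K)=15/2, d(GU,V)=10, d(GU,W)=6, d(GU,X)=29/2
step 2: merge (GU,W) at d=6; branch lengths GU→5/2, W→3; new cluster GUW
  updated: d(GUW,K)=29/3, d(GUW,V)=37/3, d(GUW,X)=40/3
step 3: merge (K,V) at d=6; branch lengths K→3, V→3; new cluster KV
  updated: d(GUW,KV)=11, d(KV,X)=13
step 4: merge (GUW,KV) at d=11; branch lengths GUW→5/2, KV→5/2; new cluster GKUVW
  updated: d(GKUVW,X)=66/5
step 5: merge (GKUVW,X) at d=66/5; branch lengths GKUVW→11/10, X→33/5; new cluster GKUVWX
final tree: ((((G:1/2,U:1/2):5/2,W:3):5/2,(K:3,V:3):5/2):11/10,X:33/5)
total length: 126/5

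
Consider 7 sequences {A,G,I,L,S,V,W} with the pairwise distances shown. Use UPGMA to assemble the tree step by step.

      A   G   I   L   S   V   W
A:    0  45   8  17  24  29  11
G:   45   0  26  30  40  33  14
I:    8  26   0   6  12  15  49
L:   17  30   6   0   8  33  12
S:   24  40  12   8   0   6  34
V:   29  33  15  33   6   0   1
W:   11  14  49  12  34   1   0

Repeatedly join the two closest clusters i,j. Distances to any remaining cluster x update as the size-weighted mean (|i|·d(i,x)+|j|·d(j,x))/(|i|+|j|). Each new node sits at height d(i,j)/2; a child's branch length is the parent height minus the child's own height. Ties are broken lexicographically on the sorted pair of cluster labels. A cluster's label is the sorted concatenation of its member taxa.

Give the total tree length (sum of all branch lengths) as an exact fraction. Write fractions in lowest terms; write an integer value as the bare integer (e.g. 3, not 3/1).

step 1: merge (V,W) at d=1; branch lengths V→1/2, W→1/2; new cluster VW
  updated: d(A,VW)=20, d(G,VW)=47/2, d(I,VW)=32, d(L,VW)=45/2, d(S,VW)=20
step 2: merge (I,L) at d=6; branch lengths I→3, L→3; new cluster IL
  updated: d(A,IL)=25/2, d(G,IL)=28, d(IL,S)=10, d(IL,VW)=109/4
step 3: merge (IL,S) at d=10; branch lengths IL→2, S→5; new cluster ILS
  updated: d(A,ILS)=49/3, d(G,ILS)=32, d(ILS,VW)=149/6
step 4: merge (A,ILS) at d=49/3; branch lengths A→49/6, ILS→19/6; new cluster AILS
  updated: d(AILS,G)=141/4, d(AILS,VW)=189/8
step 5: merge (G,VW) at d=47/2; branch lengths G→47/4, VW→45/4; new cluster GVW
  updated: d(AILS,GVW)=55/2
step 6: merge (AILS,GVW) at d=55/2; branch lengths AILS→67/12, GVW→2; new cluster AGILSVW
final tree: ((A:49/6,((I:3,L:3):2,S:5):19/6):67/12,(G:47/4,(V:1/2,W:1/2):45/4):2)
total length: 671/12

671/12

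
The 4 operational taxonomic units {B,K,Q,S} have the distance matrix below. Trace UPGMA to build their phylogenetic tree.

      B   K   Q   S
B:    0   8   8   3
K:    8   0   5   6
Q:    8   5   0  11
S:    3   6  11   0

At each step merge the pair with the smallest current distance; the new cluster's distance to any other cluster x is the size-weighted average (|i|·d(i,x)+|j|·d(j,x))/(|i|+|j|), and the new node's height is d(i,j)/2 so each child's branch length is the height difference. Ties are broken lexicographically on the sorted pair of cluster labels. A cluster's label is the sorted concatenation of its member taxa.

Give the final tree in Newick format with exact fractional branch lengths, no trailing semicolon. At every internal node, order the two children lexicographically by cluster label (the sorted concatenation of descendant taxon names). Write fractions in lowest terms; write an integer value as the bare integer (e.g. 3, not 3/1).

((B:3/2,S:3/2):21/8,(K:5/2,Q:5/2):13/8)

1. join B+S (d=3) ⇒ BS; edges |B|=3/2, |S|=3/2
  updated: d(BS,K)=7, d(BS,Q)=19/2
2. join K+Q (d=5) ⇒ KQ; edges |K|=5/2, |Q|=5/2
  updated: d(BS,KQ)=33/4
3. join BS+KQ (d=33/4) ⇒ BKQS; edges |BS|=21/8, |KQ|=13/8
final tree: ((B:3/2,S:3/2):21/8,(K:5/2,Q:5/2):13/8)
total length: 49/4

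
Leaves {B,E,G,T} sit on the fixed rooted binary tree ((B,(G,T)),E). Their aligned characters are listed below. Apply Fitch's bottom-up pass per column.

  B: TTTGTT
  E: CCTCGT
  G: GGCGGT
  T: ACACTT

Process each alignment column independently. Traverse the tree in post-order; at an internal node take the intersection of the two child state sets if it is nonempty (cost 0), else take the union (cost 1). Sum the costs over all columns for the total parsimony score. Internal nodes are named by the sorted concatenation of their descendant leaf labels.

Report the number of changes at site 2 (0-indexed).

2

[col 0] GT: children G:{G}, T:{A} ∪→ {A,G}; cost 1
[col 0] BGT: children B:{T}, GT:{A,G} ∪→ {A,G,T}; cost 1
[col 0] BEGT: children BGT:{A,G,T}, E:{C} ∪→ {A,C,G,T}; cost 1
[col 1] GT: children G:{G}, T:{C} ∪→ {C,G}; cost 1
[col 1] BGT: children B:{T}, GT:{C,G} ∪→ {C,G,T}; cost 1
[col 1] BEGT: children BGT:{C,G,T}, E:{C} ∩→ {C}; cost 0
[col 2] GT: children G:{C}, T:{A} ∪→ {A,C}; cost 1
[col 2] BGT: children B:{T}, GT:{A,C} ∪→ {A,C,T}; cost 1
[col 2] BEGT: children BGT:{A,C,T}, E:{T} ∩→ {T}; cost 0
[col 3] GT: children G:{G}, T:{C} ∪→ {C,G}; cost 1
[col 3] BGT: children B:{G}, GT:{C,G} ∩→ {G}; cost 0
[col 3] BEGT: children BGT:{G}, E:{C} ∪→ {C,G}; cost 1
[col 4] GT: children G:{G}, T:{T} ∪→ {G,T}; cost 1
[col 4] BGT: children B:{T}, GT:{G,T} ∩→ {T}; cost 0
[col 4] BEGT: children BGT:{T}, E:{G} ∪→ {G,T}; cost 1
[col 5] GT: children G:{T}, T:{T} ∩→ {T}; cost 0
[col 5] BGT: children B:{T}, GT:{T} ∩→ {T}; cost 0
[col 5] BEGT: children BGT:{T}, E:{T} ∩→ {T}; cost 0
per-site changes: [3, 2, 2, 2, 2, 0]; total = 11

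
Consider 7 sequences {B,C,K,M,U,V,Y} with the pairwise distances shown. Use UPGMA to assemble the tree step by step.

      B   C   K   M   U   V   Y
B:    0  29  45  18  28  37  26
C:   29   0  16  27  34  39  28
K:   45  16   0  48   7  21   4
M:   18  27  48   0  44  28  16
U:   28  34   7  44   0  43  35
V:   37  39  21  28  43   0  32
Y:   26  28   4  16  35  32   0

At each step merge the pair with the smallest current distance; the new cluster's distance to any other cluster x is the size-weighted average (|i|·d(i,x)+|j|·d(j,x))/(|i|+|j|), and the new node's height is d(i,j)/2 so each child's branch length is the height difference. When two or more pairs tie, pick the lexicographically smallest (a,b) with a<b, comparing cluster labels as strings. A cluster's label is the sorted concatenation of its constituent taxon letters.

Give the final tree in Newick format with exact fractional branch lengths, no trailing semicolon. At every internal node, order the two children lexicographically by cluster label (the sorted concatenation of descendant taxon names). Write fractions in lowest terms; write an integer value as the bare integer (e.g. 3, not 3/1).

1. join K+Y (d=4) ⇒ KY; edges |K|=2, |Y|=2
  updated: d(B,KY)=71/2, d(C,KY)=22, d(KY,M)=32, d(KY,U)=21, d(KY,V)=53/2
2. join B+M (d=18) ⇒ BM; edges |B|=9, |M|=9
  updated: d(BM,C)=28, d(BM,KY)=135/4, d(BM,U)=36, d(BM,V)=65/2
3. join KY+U (d=21) ⇒ KUY; edges |KY|=17/2, |U|=21/2
  updated: d(BM,KUY)=69/2, d(C,KUY)=26, d(KUY,V)=32
4. join C+KUY (d=26) ⇒ CKUY; edges |C|=13, |KUY|=5/2
  updated: d(BM,CKUY)=263/8, d(CKUY,V)=135/4
5. join BM+V (d=65/2) ⇒ BMV; edges |BM|=29/4, |V|=65/4
  updated: d(BMV,CKUY)=199/6
6. join BMV+CKUY (d=199/6) ⇒ BCKMUVY; edges |BMV|=1/3, |CKUY|=43/12
final tree: (((B:9,M:9):29/4,V:65/4):1/3,(C:13,((K:2,Y:2):17/2,U:21/2):5/2):43/12)
total length: 1007/12

(((B:9,M:9):29/4,V:65/4):1/3,(C:13,((K:2,Y:2):17/2,U:21/2):5/2):43/12)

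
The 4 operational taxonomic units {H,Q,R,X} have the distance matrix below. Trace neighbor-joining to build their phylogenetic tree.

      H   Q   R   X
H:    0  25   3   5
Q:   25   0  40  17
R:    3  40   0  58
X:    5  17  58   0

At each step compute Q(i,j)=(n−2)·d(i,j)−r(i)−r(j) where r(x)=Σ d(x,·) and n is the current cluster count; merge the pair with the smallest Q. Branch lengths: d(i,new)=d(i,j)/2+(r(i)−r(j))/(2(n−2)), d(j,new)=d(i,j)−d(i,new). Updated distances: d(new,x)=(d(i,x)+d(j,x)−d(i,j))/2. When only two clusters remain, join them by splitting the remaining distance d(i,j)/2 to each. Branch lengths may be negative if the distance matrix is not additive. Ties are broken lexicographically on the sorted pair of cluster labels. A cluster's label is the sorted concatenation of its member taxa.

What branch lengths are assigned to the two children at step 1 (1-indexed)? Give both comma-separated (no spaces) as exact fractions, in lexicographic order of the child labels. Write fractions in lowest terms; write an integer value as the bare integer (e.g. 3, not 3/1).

step 1: merge (H,R) at d=3, Q=-128; branch lengths H→-31/2, R→37/2; new cluster HR
  updated: d(HR,Q)=31, d(HR,X)=30
step 2: merge (HR,Q) at d=31, Q=-78; branch lengths HR→22, Q→9; new cluster HQR
  updated: d(HQR,X)=8
step 3: merge (HQR,X) at d=8; branch lengths HQR→4, X→4; new cluster HQRX
final tree: (((H:-31/2,R:37/2):22,Q:9):4,X:4)
total length: 42

-31/2,37/2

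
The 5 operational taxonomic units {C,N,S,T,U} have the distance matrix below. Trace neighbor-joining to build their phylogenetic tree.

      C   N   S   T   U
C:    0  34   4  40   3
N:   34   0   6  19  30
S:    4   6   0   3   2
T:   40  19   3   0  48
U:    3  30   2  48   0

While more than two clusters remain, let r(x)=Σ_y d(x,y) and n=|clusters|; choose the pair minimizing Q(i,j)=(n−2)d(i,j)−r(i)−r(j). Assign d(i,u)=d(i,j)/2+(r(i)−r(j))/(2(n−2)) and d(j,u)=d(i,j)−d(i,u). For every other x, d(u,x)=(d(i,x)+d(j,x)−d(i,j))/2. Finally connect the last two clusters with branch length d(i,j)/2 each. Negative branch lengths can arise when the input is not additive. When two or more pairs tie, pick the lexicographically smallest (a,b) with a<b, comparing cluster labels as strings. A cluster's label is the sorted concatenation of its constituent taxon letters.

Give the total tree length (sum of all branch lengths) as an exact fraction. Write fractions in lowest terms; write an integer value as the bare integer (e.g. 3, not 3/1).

135/4

iteration 1: select C,U (d=3, Q=-155); attach at lengths (7/6, 11/6); label the merged cluster CU
  updated: d(CU,N)=61/2, d(CU,S)=3/2, d(CU,T)=85/2
iteration 2: select CU,S (d=3/2, Q=-82); attach at lengths (67/4, -61/4); label the merged cluster CSU
  updated: d(CSU,N)=35/2, d(CSU,T)=22
iteration 3: select CSU,N (d=35/2, Q=-117/2); attach at lengths (41/4, 29/4); label the merged cluster CNSU
  updated: d(CNSU,T)=47/4
iteration 4: select CNSU,T (d=47/4); attach at lengths (47/8, 47/8); label the merged cluster CNSTU
final tree: ((((C:7/6,U:11/6):67/4,S:-61/4):41/4,N:29/4):47/8,T:47/8)
total length: 135/4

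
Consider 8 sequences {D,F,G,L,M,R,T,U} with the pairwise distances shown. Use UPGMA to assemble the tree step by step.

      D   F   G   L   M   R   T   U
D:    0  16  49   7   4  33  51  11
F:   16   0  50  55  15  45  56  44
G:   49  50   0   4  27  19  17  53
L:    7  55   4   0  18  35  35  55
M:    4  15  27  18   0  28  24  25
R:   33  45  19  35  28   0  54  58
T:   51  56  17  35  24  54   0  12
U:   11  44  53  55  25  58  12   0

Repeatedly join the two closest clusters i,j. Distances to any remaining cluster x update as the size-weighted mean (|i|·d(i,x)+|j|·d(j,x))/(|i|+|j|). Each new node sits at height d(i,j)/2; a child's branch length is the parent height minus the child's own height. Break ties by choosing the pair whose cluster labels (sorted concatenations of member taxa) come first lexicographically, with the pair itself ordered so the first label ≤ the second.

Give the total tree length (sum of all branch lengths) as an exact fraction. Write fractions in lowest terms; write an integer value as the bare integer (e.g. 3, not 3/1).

step 1: merge (D,M) at d=4; branch lengths D→2, M→2; new cluster DM
  updated: d(DM,F)=31/2, d(DM,G)=38, d(DM,L)=25/2, d(DM,R)=61/2, d(DM,T)=75/2, d(DM,U)=18
step 2: merge (G,L) at d=4; branch lengths G→2, L→2; new cluster GL
  updated: d(DM,GL)=101/4, d(F,GL)=105/2, d(GL,R)=27, d(GL,T)=26, d(GL,U)=54
step 3: merge (T,U) at d=12; branch lengths T→6, U→6; new cluster TU
  updated: d(DM,TU)=111/4, d(F,TU)=50, d(GL,TU)=40, d(R,TU)=56
step 4: merge (DM,F) at d=31/2; branch lengths DM→23/4, F→31/4; new cluster DFM
  updated: d(DFM,GL)=103/3, d(DFM,R)=106/3, d(DFM,TU)=211/6
step 5: merge (GL,R) at d=27; branch lengths GL→23/2, R→27/2; new cluster GLR
  updated: d(DFM,GLR)=104/3, d(GLR,TU)=136/3
step 6: merge (DFM,GLR) at d=104/3; branch lengths DFM→115/12, GLR→23/6; new cluster DFGLMR
  updated: d(DFGLMR,TU)=161/4
step 7: merge (DFGLMR,TU) at d=161/4; branch lengths DFGLMR→67/24, TU→113/8; new cluster DFGLMRTU
final tree: ((((D:2,M:2):23/4,F:31/4):115/12,((G:2,L:2):23/2,R:27/2):23/6):67/24,(T:6,U:6):113/8)
total length: 533/6

533/6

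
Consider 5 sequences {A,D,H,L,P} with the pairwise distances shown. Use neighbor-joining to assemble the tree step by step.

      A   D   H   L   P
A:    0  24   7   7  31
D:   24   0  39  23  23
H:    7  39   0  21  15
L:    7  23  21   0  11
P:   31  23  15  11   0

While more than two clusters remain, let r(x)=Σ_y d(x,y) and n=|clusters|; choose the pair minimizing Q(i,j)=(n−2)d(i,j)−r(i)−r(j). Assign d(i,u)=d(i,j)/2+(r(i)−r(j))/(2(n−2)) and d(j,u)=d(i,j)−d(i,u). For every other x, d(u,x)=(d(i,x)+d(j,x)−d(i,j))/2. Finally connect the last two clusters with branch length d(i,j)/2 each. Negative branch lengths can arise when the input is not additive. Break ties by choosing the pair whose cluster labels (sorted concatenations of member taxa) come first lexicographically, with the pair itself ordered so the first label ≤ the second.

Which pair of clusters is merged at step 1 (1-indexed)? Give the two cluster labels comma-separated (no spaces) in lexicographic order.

A,H

step 1: merge (A,H) at d=7, Q=-130; branch lengths A→4/3, H→17/3; new cluster AH
  updated: d(AH,D)=28, d(AH,L)=21/2, d(AH,P)=39/2
step 2: merge (AH,L) at d=21/2, Q=-163/2; branch lengths AH→69/8, L→15/8; new cluster AHL
  updated: d(AHL,D)=81/4, d(AHL,P)=10
step 3: merge (AHL,D) at d=81/4, Q=-213/4; branch lengths AHL→29/8, D→133/8; new cluster ADHL
  updated: d(ADHL,P)=51/8
step 4: merge (ADHL,P) at d=51/8; branch lengths ADHL→51/16, P→51/16; new cluster ADHLP
final tree: ((((A:4/3,H:17/3):69/8,L:15/8):29/8,D:133/8):51/16,P:51/16)
total length: 353/8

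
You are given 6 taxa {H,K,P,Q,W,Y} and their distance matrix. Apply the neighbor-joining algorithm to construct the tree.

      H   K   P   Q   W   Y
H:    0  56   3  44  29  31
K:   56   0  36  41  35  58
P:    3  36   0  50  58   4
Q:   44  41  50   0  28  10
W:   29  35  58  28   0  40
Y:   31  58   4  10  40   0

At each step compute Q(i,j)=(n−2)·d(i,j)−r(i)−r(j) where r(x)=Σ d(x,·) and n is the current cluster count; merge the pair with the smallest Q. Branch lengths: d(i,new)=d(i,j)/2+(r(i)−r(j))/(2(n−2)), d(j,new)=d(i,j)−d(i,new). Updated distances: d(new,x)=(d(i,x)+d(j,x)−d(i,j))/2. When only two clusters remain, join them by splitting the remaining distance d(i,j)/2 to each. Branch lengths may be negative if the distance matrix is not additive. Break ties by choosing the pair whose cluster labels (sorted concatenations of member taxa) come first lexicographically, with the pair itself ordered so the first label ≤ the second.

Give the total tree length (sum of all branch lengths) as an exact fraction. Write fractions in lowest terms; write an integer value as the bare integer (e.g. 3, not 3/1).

1323/16

1. join H+P (d=3, Q=-302) ⇒ HP; edges |H|=3, |P|=0
  updated: d(HP,K)=89/2, d(HP,Q)=91/2, d(HP,W)=42, d(HP,Y)=16
2. join HP+Y (d=16, Q=-224) ⇒ HPY; edges |HP|=12, |Y|=4
  updated: d(HPY,K)=173/4, d(HPY,Q)=79/4, d(HPY,W)=33
3. join HPY+Q (d=79/4, Q=-581/4) ⇒ HPQY; edges |HPY|=187/16, |Q|=129/16
  updated: d(HPQY,K)=129/4, d(HPQY,W)=165/8
4. join HPQY+K (d=129/4, Q=-703/8) ⇒ HKPQY; edges |HPQY|=143/16, |K|=373/16
  updated: d(HKPQY,W)=187/16
5. join HKPQY+W (d=187/16) ⇒ HKPQWY; edges |HKPQY|=187/32, |W|=187/32
final tree: (((((H:3,P:0):12,Y:4):187/16,Q:129/16):143/16,K:373/16):187/32,W:187/32)
total length: 1323/16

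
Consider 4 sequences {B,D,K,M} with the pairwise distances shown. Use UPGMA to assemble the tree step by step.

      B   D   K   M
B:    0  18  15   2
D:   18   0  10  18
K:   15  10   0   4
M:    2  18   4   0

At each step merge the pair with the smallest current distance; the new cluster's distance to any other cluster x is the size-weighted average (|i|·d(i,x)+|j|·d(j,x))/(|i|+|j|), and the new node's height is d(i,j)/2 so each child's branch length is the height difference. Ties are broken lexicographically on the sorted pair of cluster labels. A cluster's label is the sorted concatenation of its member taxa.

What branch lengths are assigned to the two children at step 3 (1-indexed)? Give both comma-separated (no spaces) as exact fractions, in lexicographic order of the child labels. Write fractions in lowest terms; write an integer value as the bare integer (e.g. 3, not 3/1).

35/12,23/3

iteration 1: select B,M (d=2); attach at lengths (1, 1); label the merged cluster BM
  updated: d(BM,D)=18, d(BM,K)=19/2
iteration 2: select BM,K (d=19/2); attach at lengths (15/4, 19/4); label the merged cluster BKM
  updated: d(BKM,D)=46/3
iteration 3: select BKM,D (d=46/3); attach at lengths (35/12, 23/3); label the merged cluster BDKM
final tree: (((B:1,M:1):15/4,K:19/4):35/12,D:23/3)
total length: 253/12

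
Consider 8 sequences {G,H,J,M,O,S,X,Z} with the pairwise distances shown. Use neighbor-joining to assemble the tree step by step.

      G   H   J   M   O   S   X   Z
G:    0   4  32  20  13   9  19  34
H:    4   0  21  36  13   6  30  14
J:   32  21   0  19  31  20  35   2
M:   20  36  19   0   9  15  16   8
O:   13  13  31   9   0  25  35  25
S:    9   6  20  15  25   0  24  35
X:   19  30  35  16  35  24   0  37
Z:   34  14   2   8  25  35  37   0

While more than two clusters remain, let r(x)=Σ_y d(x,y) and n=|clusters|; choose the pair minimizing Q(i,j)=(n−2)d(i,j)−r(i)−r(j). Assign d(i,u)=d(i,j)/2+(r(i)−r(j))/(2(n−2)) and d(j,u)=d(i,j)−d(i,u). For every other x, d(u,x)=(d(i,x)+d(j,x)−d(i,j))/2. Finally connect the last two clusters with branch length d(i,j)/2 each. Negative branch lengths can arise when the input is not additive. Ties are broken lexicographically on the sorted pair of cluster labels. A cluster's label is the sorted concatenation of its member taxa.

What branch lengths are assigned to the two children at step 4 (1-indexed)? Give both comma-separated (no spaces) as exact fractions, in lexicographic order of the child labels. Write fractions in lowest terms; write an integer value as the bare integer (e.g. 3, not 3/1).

103/24,407/24

step 1: merge (J,Z) at d=2, Q=-303; branch lengths J→17/12, Z→7/12; new cluster JZ
  updated: d(G,JZ)=32, d(H,JZ)=33/2, d(JZ,M)=25/2, d(JZ,O)=27, d(JZ,S)=53/2, d(JZ,X)=35
step 2: merge (JZ,M) at d=25/2, Q=-391/2; branch lengths JZ→207/20, M→43/20; new cluster JMZ
  updated: d(G,JMZ)=79/4, d(H,JMZ)=20, d(JMZ,O)=47/4, d(JMZ,S)=29/2, d(JMZ,X)=77/4
step 3: merge (JMZ,O) at d=47/4, Q=-136; branch lengths JMZ→69/16, O→119/16; new cluster JMOZ
  updated: d(G,JMOZ)=21/2, d(H,JMOZ)=85/8, d(JMOZ,S)=111/8, d(JMOZ,X)=85/4
step 4: merge (JMOZ,X) at d=85/4, Q=-347/4; branch lengths JMOZ→103/24, X→407/24; new cluster JMOXZ
  updated: d(G,JMOXZ)=33/8, d(H,JMOXZ)=155/16, d(JMOXZ,S)=133/16
step 5: merge (G,JMOXZ) at d=33/8, Q=-31; branch lengths G→13/16, JMOXZ→53/16; new cluster GJMOXZ
  updated: d(GJMOXZ,H)=153/32, d(GJMOXZ,S)=211/32
step 6: merge (GJMOXZ,H) at d=153/32, Q=-139/8; branch lengths GJMOXZ→43/16, H→67/32; new cluster GHJMOXZ
  updated: d(GHJMOXZ,S)=125/32
step 7: merge (GHJMOXZ,S) at d=125/32; branch lengths GHJMOXZ→125/64, S→125/64; new cluster GHJMOSXZ
final tree: (((G:13/16,((((J:17/12,Z:7/12):207/20,M:43/20):69/16,O:119/16):103/24,X:407/24):53/16):43/16,H:67/32):125/64,S:125/64)
total length: 965/16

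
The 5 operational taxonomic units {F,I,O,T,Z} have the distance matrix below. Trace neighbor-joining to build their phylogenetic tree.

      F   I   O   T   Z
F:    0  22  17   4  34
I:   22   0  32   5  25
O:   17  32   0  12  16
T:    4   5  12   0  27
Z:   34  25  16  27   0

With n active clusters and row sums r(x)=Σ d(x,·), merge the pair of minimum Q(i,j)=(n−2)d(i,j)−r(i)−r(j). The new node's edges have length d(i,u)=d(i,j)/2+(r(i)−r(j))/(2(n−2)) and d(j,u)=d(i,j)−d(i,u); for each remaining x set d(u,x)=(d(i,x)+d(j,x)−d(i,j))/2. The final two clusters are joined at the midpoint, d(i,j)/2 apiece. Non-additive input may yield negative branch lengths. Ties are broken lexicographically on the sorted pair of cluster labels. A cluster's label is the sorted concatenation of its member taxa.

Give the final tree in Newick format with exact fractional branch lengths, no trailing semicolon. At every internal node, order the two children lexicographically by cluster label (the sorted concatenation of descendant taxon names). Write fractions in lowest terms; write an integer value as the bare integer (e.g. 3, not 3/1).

(((F:29/4,(O:23/6,Z:73/6):41/4):13/4,I:37/4):-17/8,T:-17/8)

iteration 1: select O,Z (d=16, Q=-131); attach at lengths (23/6, 73/6); label the merged cluster OZ
  updated: d(F,OZ)=35/2, d(I,OZ)=41/2, d(OZ,T)=23/2
iteration 2: select F,OZ (d=35/2, Q=-58); attach at lengths (29/4, 41/4); label the merged cluster FOZ
  updated: d(FOZ,I)=25/2, d(FOZ,T)=-1
iteration 3: select FOZ,I (d=25/2, Q=-33/2); attach at lengths (13/4, 37/4); label the merged cluster FIOZ
  updated: d(FIOZ,T)=-17/4
iteration 4: select FIOZ,T (d=-17/4); attach at lengths (-17/8, -17/8); label the merged cluster FIOTZ
final tree: (((F:29/4,(O:23/6,Z:73/6):41/4):13/4,I:37/4):-17/8,T:-17/8)
total length: 167/4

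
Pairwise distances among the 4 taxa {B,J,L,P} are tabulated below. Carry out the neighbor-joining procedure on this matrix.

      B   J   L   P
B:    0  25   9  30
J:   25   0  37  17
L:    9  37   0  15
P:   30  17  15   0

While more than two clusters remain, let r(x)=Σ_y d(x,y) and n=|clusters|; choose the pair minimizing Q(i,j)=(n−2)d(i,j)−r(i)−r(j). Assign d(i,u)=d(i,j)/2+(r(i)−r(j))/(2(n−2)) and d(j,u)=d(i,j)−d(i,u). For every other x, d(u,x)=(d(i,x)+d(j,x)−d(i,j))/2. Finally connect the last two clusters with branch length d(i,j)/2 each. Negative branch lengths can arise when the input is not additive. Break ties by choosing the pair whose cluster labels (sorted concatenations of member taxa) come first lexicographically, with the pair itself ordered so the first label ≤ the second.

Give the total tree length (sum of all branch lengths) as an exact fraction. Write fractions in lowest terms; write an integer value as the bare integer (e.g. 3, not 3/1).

step 1: merge (B,L) at d=9, Q=-107; branch lengths B→21/4, L→15/4; new cluster BL
  updated: d(BL,J)=53/2, d(BL,P)=18
step 2: merge (BL,J) at d=53/2, Q=-123/2; branch lengths BL→55/4, J→51/4; new cluster BJL
  updated: d(BJL,P)=17/4
step 3: merge (BJL,P) at d=17/4; branch lengths BJL→17/8, P→17/8; new cluster BJLP
final tree: (((B:21/4,L:15/4):55/4,J:51/4):17/8,P:17/8)
total length: 159/4

159/4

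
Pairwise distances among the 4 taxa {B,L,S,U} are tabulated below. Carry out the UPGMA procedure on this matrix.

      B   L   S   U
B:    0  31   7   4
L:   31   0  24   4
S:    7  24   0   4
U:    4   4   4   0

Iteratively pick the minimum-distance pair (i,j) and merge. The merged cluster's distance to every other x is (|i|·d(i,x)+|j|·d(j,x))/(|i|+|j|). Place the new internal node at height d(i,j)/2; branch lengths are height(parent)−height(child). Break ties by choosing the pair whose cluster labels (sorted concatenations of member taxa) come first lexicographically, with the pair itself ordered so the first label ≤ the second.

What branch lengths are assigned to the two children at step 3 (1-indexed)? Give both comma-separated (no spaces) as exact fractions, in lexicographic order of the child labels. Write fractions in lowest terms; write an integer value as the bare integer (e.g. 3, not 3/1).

1. join B+U (d=4) ⇒ BU; edges |B|=2, |U|=2
  updated: d(BU,L)=35/2, d(BU,S)=11/2
2. join BU+S (d=11/2) ⇒ BSU; edges |BU|=3/4, |S|=11/4
  updated: d(BSU,L)=59/3
3. join BSU+L (d=59/3) ⇒ BLSU; edges |BSU|=85/12, |L|=59/6
final tree: (((B:2,U:2):3/4,S:11/4):85/12,L:59/6)
total length: 293/12

85/12,59/6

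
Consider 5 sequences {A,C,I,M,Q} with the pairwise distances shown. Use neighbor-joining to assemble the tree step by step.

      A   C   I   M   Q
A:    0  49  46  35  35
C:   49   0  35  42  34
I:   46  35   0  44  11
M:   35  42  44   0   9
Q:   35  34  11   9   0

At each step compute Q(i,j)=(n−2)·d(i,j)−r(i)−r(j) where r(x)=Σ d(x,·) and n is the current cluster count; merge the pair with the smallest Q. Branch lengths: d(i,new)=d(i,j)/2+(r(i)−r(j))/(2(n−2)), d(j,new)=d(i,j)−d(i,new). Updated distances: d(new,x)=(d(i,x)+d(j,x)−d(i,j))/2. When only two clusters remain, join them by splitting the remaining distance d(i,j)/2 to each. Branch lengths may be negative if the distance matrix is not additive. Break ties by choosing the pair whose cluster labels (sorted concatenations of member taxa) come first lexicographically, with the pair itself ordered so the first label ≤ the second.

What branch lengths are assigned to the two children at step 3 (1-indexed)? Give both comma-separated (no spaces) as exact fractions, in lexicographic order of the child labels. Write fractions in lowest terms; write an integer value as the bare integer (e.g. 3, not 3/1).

19/4,93/4

iteration 1: select I,Q (d=11, Q=-192); attach at lengths (40/3, -7/3); label the merged cluster IQ
  updated: d(A,IQ)=35, d(C,IQ)=29, d(IQ,M)=21
iteration 2: select A,M (d=35, Q=-147); attach at lengths (91/4, 49/4); label the merged cluster AM
  updated: d(AM,C)=28, d(AM,IQ)=21/2
iteration 3: select AM,C (d=28, Q=-135/2); attach at lengths (19/4, 93/4); label the merged cluster ACM
  updated: d(ACM,IQ)=23/4
iteration 4: select ACM,IQ (d=23/4); attach at lengths (23/8, 23/8); label the merged cluster ACIMQ
final tree: (((A:91/4,M:49/4):19/4,C:93/4):23/8,(I:40/3,Q:-7/3):23/8)
total length: 319/4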